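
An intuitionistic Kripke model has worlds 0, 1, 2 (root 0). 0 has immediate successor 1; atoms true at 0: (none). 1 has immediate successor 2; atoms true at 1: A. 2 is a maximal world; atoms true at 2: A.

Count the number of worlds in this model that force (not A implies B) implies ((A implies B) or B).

0

0: does not force it — 0 does not force (not A implies B) implies ((A implies B) or B): already at 0 itself, 0 forces not A implies B but 0 does not force (A implies B) or B.
1: does not force it — 1 does not force (not A implies B) implies ((A implies B) or B): already at 1 itself, 1 forces not A implies B but 1 does not force (A implies B) or B.
2: does not force it — 2 does not force (not A implies B) implies ((A implies B) or B): already at 2 itself, 2 forces not A implies B but 2 does not force (A implies B) or B.
Worlds forcing the formula: { }.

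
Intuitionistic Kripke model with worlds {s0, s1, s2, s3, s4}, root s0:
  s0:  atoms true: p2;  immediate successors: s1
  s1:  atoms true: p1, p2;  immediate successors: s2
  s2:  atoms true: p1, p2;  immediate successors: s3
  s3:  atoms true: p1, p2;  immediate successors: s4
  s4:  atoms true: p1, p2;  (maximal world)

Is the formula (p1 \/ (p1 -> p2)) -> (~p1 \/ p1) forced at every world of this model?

Not every world: s0 ||-/- (p1 \/ (p1 -> p2)) -> (~p1 \/ p1).
s0 ||-/- (p1 \/ (p1 -> p2)) -> (~p1 \/ p1): already at s0 itself, s0 ||- p1 \/ (p1 -> p2) but s0 ||-/- ~p1 \/ p1.
s0 ||-/- ~p1 \/ p1: neither disjunct is forced at s0.
s0 ||-/- ~p1 since s1 is accessible from s0 and s1 ||- p1.

No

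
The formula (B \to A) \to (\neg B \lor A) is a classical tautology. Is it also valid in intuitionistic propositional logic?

No

This is the material-implication-as-disjunction principle, which is not intuitionistically valid.
A Kripke countermodel: worlds u, v; order generated by u \le v; atoms true at each world — u:{}; v:{A,B}.
u \nVdash (B \to A) \to (\neg B \lor A): already at u itself, u \Vdash B \to A but u \nVdash \neg B \lor A.
u \nVdash \neg B \lor A: neither disjunct is forced at u.
u \nVdash \neg B since v is accessible from u and v \Vdash B.
So the root u does not force the formula.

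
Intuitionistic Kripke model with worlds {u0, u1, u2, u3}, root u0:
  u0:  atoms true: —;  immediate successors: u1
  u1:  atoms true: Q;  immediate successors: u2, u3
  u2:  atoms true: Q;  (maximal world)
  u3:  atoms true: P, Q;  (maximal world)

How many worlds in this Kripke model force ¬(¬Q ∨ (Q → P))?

1

u0: does not force it — u0 ⊮ ¬(¬Q ∨ (Q → P)) since u3 is accessible from u0 and u3 ⊩ ¬Q ∨ (Q → P).
u1: does not force it — u1 ⊮ ¬(¬Q ∨ (Q → P)) since u3 is accessible from u1 and u3 ⊩ ¬Q ∨ (Q → P).
u2: forces it.
u3: does not force it — u3 ⊮ ¬(¬Q ∨ (Q → P)) since u3 is accessible from u3 and u3 ⊩ ¬Q ∨ (Q → P).
Worlds forcing the formula: {u2}.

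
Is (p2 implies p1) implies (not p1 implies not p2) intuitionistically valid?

This is the forward direction of contraposition, which is intuitionistically derivable.
Assume p2 implies p1 and not p1. If p2 held then p1 would follow, contradicting not p1; so not p2.

Yes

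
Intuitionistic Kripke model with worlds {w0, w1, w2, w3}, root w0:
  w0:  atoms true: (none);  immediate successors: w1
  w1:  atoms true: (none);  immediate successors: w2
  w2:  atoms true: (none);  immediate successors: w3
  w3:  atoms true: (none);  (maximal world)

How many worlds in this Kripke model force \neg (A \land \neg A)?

w0: forces it.
w1: forces it.
w2: forces it.
w3: forces it.
Worlds forcing the formula: {w0, w1, w2, w3}.

4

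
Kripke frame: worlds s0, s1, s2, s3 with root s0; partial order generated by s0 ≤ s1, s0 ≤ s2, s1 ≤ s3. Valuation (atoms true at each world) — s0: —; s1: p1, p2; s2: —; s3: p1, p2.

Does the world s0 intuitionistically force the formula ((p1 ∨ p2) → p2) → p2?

s0 ⊮ ((p1 ∨ p2) → p2) → p2: already at s0 itself, s0 ⊩ (p1 ∨ p2) → p2 but s0 ⊮ p2.
s0 lacks atom p2, so s0 ⊮ p2.

No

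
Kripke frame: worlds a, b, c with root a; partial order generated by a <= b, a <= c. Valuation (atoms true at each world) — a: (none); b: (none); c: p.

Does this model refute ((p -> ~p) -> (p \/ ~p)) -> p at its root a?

a ||-/- ((p -> ~p) -> (p \/ ~p)) -> p: already at a itself, a ||- (p -> ~p) -> (p \/ ~p) but a ||-/- p.
a lacks atom p, so a ||-/- p.
So the root a does not force ((p -> ~p) -> (p \/ ~p)) -> p; the model is a countermodel.

Yes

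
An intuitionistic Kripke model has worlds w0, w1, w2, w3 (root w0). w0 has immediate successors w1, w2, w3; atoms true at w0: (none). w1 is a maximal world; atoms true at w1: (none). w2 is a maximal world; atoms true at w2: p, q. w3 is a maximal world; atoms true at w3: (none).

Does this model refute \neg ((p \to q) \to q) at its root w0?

w0 \nVdash \neg ((p \to q) \to q) since w2 is accessible from w0 and w2 \Vdash (p \to q) \to q.
w2 \Vdash (p \to q) \to q: every world accessible from w2 that forces p \to q (namely w2) also forces q.
So the root w0 does not force \neg ((p \to q) \to q); the model is a countermodel.

Yes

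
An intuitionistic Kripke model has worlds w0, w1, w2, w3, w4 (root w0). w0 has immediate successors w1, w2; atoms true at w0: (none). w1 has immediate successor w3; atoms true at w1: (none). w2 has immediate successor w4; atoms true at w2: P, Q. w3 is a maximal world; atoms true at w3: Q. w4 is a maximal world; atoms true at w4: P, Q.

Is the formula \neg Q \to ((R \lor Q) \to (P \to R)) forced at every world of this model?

Yes

w0 \Vdash \neg Q \to ((R \lor Q) \to (P \to R)) vacuously: no world accessible from w0 forces the antecedent \neg Q.
Since the root w0 forces \neg Q \to ((R \lor Q) \to (P \to R)) and forcing is persistent (monotone upward), every world forces it.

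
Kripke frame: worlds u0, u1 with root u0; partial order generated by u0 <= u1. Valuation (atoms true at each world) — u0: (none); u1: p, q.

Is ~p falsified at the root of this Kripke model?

u0 ||-/- ~p since u1 is accessible from u0 and u1 ||- p.
So the root u0 does not force ~p; the model is a countermodel.

Yes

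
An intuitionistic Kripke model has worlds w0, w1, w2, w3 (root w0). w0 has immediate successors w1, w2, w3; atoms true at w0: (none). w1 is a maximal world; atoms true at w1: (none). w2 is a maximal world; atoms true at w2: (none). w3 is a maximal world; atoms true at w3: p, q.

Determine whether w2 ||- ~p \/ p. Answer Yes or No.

Yes

w2 ||- ~p \/ p via the disjunct ~p.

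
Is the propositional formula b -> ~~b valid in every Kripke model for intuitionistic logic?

Yes

This is double-negation introduction, which is intuitionistically derivable.
If a world forces b then every accessible world forces b (persistence), so none forces ~b; hence ~~b.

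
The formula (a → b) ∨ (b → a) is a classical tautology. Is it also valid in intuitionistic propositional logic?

No

This is the Gödel–Dummett linearity axiom, which is not intuitionistically valid.
A Kripke countermodel: worlds s0, s1, s2; order generated by s0 ≤ s1, s0 ≤ s2; atoms true at each world — s0:{}; s1:{a}; s2:{b}.
s0 ⊮ (a → b) ∨ (b → a): neither disjunct is forced at s0.
s0 ⊮ a → b: at the accessible world s1, s1 ⊩ a but s1 ⊮ b.
s1 lacks atom b, so s1 ⊮ b.
So the root s0 does not force the formula.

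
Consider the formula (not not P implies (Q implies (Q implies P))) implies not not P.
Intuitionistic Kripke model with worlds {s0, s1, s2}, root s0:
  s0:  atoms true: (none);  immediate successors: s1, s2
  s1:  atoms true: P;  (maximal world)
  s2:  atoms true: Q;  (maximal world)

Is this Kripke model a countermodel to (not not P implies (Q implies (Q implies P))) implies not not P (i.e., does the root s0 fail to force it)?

s0 does not force (not not P implies (Q implies (Q implies P))) implies not not P: already at s0 itself, s0 forces not not P implies (Q implies (Q implies P)) but s0 does not force not not P.
s0 does not force not not P since s2 is accessible from s0 and s2 forces not P.
s2 forces not P: no world accessible from s2 forces P.
So the root s0 does not force (not not P implies (Q implies (Q implies P))) implies not not P; the model is a countermodel.

Yes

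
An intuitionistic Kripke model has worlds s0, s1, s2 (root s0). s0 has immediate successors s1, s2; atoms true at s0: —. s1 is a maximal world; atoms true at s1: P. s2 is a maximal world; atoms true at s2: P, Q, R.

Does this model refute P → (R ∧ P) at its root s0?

s0 ⊮ P → (R ∧ P): at the accessible world s1, s1 ⊩ P but s1 ⊮ R ∧ P.
s1 ⊮ R ∧ P since s1 fails R.
So the root s0 does not force P → (R ∧ P); the model is a countermodel.

Yes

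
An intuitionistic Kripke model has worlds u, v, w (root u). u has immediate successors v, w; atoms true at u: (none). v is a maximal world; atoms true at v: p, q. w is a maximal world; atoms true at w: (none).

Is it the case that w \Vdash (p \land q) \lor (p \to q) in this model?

Yes

w \Vdash (p \land q) \lor (p \to q) via the disjunct p \to q.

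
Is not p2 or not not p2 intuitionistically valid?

No

This is the weak law of excluded middle, which is not intuitionistically valid.
A Kripke countermodel: worlds s0, s1, s2; order generated by s0 <= s1, s0 <= s2; atoms true at each world — s0:{}; s1:{p2}; s2:{}.
s0 does not force not p2 or not not p2: neither disjunct is forced at s0.
s0 does not force not p2 since s1 is accessible from s0 and s1 forces p2.
So the root s0 does not force the formula.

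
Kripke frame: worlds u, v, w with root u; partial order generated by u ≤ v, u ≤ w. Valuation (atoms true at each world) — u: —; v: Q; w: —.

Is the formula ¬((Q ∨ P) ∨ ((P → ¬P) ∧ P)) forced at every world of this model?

Not every world: u ⊮ ¬((Q ∨ P) ∨ ((P → ¬P) ∧ P)).
u ⊮ ¬((Q ∨ P) ∨ ((P → ¬P) ∧ P)) since v is accessible from u and v ⊩ (Q ∨ P) ∨ ((P → ¬P) ∧ P).
v ⊩ (Q ∨ P) ∨ ((P → ¬P) ∧ P) via the disjunct Q ∨ P.

No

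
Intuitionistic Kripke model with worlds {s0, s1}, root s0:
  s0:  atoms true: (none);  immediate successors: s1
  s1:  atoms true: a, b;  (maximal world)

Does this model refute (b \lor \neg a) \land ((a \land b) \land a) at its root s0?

s0 \nVdash (b \lor \neg a) \land ((a \land b) \land a) since s0 fails b \lor \neg a.
So the root s0 does not force (b \lor \neg a) \land ((a \land b) \land a); the model is a countermodel.

Yes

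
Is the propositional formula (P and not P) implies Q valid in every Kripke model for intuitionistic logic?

Yes

This is an instance of ex falso quodlibet, which is intuitionistically derivable.
No world can force both P and not P, so the antecedent P and not P is never forced and the implication holds vacuously at every world.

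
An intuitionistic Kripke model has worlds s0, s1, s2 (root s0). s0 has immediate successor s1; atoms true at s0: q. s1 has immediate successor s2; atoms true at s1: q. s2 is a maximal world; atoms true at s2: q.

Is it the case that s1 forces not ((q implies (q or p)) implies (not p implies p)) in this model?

Yes

s1 forces not ((q implies (q or p)) implies (not p implies p)): no world accessible from s1 forces (q implies (q or p)) implies (not p implies p).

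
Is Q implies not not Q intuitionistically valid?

This is double-negation introduction, which is intuitionistically derivable.
If a world forces Q then every accessible world forces Q (persistence), so none forces not Q; hence not not Q.

Yes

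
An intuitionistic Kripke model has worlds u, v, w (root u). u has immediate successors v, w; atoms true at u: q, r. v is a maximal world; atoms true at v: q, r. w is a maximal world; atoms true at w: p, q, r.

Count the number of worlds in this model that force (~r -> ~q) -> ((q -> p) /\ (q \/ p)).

u: does not force it — u ||-/- (~r -> ~q) -> ((q -> p) /\ (q \/ p)): already at u itself, u ||- ~r -> ~q but u ||-/- (q -> p) /\ (q \/ p).
v: does not force it.
w: forces it.
Worlds forcing the formula: {w}.

1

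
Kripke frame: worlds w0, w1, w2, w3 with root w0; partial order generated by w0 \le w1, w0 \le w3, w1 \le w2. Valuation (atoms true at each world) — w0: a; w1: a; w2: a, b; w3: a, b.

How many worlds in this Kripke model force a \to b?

w0: does not force it — w0 \nVdash a \to b: already at w0 itself, w0 \Vdash a but w0 \nVdash b.
w1: does not force it.
w2: forces it.
w3: forces it.
Worlds forcing the formula: {w2, w3}.

2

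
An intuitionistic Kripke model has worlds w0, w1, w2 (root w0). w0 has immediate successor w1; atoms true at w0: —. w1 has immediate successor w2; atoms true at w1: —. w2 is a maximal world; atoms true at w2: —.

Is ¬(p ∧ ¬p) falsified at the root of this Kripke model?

No

w0 ⊩ ¬(p ∧ ¬p): no world accessible from w0 forces p ∧ ¬p.
So the root w0 forces ¬(p ∧ ¬p); the model is not a countermodel.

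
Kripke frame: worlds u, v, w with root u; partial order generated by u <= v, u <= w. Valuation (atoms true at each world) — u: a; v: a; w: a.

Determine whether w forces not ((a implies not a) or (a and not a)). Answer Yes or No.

Yes

w forces not ((a implies not a) or (a and not a)): no world accessible from w forces (a implies not a) or (a and not a).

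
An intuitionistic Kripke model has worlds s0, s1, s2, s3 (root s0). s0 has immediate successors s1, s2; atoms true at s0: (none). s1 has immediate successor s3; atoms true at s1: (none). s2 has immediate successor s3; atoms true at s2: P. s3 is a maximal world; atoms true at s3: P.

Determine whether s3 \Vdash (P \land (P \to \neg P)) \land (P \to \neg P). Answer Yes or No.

s3 \nVdash (P \land (P \to \neg P)) \land (P \to \neg P) since s3 fails P \land (P \to \neg P).

No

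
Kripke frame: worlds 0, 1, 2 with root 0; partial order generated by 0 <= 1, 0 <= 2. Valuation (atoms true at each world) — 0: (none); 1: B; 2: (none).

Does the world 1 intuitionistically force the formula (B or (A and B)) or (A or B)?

Yes

1 forces (B or (A and B)) or (A or B) via the disjunct B or (A and B).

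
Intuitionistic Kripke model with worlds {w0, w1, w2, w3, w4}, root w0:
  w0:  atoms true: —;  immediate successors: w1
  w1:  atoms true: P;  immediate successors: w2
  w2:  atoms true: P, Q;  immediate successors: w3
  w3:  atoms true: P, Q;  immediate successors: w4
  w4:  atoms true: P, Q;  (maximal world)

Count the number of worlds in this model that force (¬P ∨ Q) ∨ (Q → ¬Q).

3

w0: does not force it — w0 ⊮ (¬P ∨ Q) ∨ (Q → ¬Q): neither disjunct is forced at w0.
w1: does not force it — w1 ⊮ (¬P ∨ Q) ∨ (Q → ¬Q): neither disjunct is forced at w1.
w2: forces it.
w3: forces it.
w4: forces it.
Worlds forcing the formula: {w2, w3, w4}.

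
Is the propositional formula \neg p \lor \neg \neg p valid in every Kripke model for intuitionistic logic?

No

This is the weak law of excluded middle, which is not intuitionistically valid.
A Kripke countermodel: worlds s0, s1, s2; order generated by s0 \le s1, s0 \le s2; atoms true at each world — s0:{}; s1:{p}; s2:{}.
s0 \nVdash \neg p \lor \neg \neg p: neither disjunct is forced at s0.
s0 \nVdash \neg p since s1 is accessible from s0 and s1 \Vdash p.
So the root s0 does not force the formula.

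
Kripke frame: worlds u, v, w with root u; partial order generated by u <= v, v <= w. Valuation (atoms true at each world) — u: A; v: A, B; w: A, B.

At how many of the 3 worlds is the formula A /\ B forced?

2

u: does not force it — u ||-/- A /\ B since u fails B.
v: forces it.
w: forces it.
Worlds forcing the formula: {v, w}.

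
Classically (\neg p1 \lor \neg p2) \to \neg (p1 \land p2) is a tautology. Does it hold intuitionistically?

This is a constructively valid De Morgan direction (disjunction of negations to negated conjunction), which is intuitionistically derivable.
If \neg p1 holds at a world then no accessible world forces p1, hence none forces p1 \land p2; likewise for \neg p2.

Yes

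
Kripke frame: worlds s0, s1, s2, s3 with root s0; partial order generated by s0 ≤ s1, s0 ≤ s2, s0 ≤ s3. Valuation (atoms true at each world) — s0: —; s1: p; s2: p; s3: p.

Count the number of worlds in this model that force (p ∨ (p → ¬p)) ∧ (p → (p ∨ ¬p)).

s0: does not force it — s0 ⊮ (p ∨ (p → ¬p)) ∧ (p → (p ∨ ¬p)) since s0 fails p ∨ (p → ¬p).
s1: forces it.
s2: forces it.
s3: forces it.
Worlds forcing the formula: {s1, s2, s3}.

3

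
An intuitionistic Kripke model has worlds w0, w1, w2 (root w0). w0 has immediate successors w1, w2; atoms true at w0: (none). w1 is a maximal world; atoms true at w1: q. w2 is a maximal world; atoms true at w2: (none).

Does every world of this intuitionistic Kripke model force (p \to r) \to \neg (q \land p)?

Yes

w0 \Vdash (p \to r) \to \neg (q \land p): every world accessible from w0 that forces p \to r (namely w0, w1, w2) also forces \neg (q \land p).
Since the root w0 forces (p \to r) \to \neg (q \land p) and forcing is persistent (monotone upward), every world forces it.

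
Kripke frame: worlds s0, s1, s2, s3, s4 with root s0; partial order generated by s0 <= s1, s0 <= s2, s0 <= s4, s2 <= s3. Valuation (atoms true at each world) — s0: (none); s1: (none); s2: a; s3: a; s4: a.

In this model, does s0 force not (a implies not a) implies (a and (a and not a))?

s0 does not force not (a implies not a) implies (a and (a and not a)): at the accessible world s2, s2 forces not (a implies not a) but s2 does not force a and (a and not a).
s2 does not force a and (a and not a) since s2 fails a and not a.

No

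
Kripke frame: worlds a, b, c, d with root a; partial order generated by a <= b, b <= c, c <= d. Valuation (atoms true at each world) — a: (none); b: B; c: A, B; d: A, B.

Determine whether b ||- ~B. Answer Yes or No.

No

b ||-/- ~B since b is accessible from b and b ||- B.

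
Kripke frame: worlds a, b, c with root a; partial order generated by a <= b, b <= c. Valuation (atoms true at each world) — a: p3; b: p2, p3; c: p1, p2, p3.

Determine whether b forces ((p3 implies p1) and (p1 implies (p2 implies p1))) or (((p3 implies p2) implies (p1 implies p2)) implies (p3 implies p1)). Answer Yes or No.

No

b does not force ((p3 implies p1) and (p1 implies (p2 implies p1))) or (((p3 implies p2) implies (p1 implies p2)) implies (p3 implies p1)): neither disjunct is forced at b.
b does not force (p3 implies p1) and (p1 implies (p2 implies p1)) since b fails p3 implies p1.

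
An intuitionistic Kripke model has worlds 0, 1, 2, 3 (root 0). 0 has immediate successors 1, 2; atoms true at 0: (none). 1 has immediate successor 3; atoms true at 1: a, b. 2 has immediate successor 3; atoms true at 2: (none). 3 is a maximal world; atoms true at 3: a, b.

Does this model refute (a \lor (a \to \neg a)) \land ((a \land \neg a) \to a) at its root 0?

0 \nVdash (a \lor (a \to \neg a)) \land ((a \land \neg a) \to a) since 0 fails a \lor (a \to \neg a).
So the root 0 does not force (a \lor (a \to \neg a)) \land ((a \land \neg a) \to a); the model is a countermodel.

Yes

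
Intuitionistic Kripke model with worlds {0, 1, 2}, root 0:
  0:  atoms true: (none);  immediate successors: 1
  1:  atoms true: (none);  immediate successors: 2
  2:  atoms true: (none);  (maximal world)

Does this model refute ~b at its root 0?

No

0 ||- ~b: no world accessible from 0 forces b.
So the root 0 forces ~b; the model is not a countermodel.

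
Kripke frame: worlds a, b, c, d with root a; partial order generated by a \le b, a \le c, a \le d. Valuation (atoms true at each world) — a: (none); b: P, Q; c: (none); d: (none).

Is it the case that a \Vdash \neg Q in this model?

No

a \nVdash \neg Q since b is accessible from a and b \Vdash Q.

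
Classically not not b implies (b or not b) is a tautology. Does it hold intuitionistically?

No

This is a variant of double-negation elimination (deriving excluded middle from double negation), which is not intuitionistically valid.
A Kripke countermodel: worlds w0, w1; order generated by w0 <= w1; atoms true at each world — w0:{}; w1:{b}.
w0 does not force not not b implies (b or not b): already at w0 itself, w0 forces not not b but w0 does not force b or not b.
w0 does not force b or not b: neither disjunct is forced at w0.
w0 lacks atom b, so w0 does not force b.
So the root w0 does not force the formula.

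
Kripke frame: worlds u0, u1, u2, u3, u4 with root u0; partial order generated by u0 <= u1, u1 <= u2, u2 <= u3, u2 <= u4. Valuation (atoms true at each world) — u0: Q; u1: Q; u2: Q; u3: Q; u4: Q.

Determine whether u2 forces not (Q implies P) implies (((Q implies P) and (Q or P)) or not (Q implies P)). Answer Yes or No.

u2 forces not (Q implies P) implies (((Q implies P) and (Q or P)) or not (Q implies P)): every world accessible from u2 that forces not (Q implies P) (namely u2, u3, u4) also forces ((Q implies P) and (Q or P)) or not (Q implies P).

Yes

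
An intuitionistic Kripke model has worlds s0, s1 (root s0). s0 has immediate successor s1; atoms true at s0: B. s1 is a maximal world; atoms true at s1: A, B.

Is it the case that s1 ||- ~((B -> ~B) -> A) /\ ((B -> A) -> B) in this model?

No

s1 ||-/- ~((B -> ~B) -> A) /\ ((B -> A) -> B) since s1 fails ~((B -> ~B) -> A).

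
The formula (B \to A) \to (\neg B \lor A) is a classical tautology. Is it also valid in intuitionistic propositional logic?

No

This is the material-implication-as-disjunction principle, which is not intuitionistically valid.
A Kripke countermodel: worlds 0, 1; order generated by 0 \le 1; atoms true at each world — 0:{}; 1:{A,B}.
0 \nVdash (B \to A) \to (\neg B \lor A): already at 0 itself, 0 \Vdash B \to A but 0 \nVdash \neg B \lor A.
0 \nVdash \neg B \lor A: neither disjunct is forced at 0.
0 \nVdash \neg B since 1 is accessible from 0 and 1 \Vdash B.
So the root 0 does not force the formula.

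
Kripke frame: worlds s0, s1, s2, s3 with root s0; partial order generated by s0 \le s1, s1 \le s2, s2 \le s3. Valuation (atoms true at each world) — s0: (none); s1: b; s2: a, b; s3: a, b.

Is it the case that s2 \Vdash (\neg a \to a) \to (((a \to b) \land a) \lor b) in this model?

Yes

s2 \Vdash (\neg a \to a) \to (((a \to b) \land a) \lor b): every world accessible from s2 that forces \neg a \to a (namely s2, s3) also forces ((a \to b) \land a) \lor b.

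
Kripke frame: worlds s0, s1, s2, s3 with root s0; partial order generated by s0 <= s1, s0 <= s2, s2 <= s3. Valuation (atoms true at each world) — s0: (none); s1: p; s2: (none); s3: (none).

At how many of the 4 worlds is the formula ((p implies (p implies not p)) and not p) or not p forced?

2

s0: does not force it — s0 does not force ((p implies (p implies not p)) and not p) or not p: neither disjunct is forced at s0.
s1: does not force it — s1 does not force ((p implies (p implies not p)) and not p) or not p: neither disjunct is forced at s1.
s2: forces it.
s3: forces it.
Worlds forcing the formula: {s2, s3}.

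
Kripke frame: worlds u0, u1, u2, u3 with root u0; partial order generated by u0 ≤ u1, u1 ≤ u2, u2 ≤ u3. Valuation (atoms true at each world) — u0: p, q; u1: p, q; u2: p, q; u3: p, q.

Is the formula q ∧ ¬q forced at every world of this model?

No

Not every world: u0 ⊮ q ∧ ¬q.
u0 ⊮ q ∧ ¬q since u0 fails ¬q.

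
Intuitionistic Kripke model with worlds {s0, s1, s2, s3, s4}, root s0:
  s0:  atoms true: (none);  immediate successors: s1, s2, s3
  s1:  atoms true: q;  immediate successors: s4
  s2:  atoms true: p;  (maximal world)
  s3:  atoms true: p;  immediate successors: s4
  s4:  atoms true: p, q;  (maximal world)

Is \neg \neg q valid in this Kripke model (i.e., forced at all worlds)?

No

Not every world: s0 \nVdash \neg \neg q.
s0 \nVdash \neg \neg q since s2 is accessible from s0 and s2 \Vdash \neg q.
s2 \Vdash \neg q: no world accessible from s2 forces q.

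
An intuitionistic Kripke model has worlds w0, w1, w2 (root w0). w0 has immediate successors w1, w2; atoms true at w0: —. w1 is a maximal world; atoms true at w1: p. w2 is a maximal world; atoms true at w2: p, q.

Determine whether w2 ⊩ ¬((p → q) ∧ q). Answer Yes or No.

No

w2 ⊮ ¬((p → q) ∧ q) since w2 is accessible from w2 and w2 ⊩ (p → q) ∧ q.
w2 ⊩ (p → q) ∧ q since w2 forces both conjuncts.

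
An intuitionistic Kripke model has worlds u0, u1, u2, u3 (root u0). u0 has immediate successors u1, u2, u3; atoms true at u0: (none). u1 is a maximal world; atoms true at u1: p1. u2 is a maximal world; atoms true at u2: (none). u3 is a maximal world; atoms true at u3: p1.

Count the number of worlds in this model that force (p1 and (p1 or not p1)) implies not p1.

1

u0: does not force it — u0 does not force (p1 and (p1 or not p1)) implies not p1: at the accessible world u1, u1 forces p1 and (p1 or not p1) but u1 does not force not p1.
u1: does not force it.
u2: forces it.
u3: does not force it.
Worlds forcing the formula: {u2}.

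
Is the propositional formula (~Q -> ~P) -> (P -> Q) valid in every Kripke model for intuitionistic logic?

No

This is the converse of contraposition, which is not intuitionistically valid.
A Kripke countermodel: worlds 0, 1; order generated by 0 <= 1; atoms true at each world — 0:{P}; 1:{P,Q}.
0 ||-/- (~Q -> ~P) -> (P -> Q): already at 0 itself, 0 ||- ~Q -> ~P but 0 ||-/- P -> Q.
0 ||-/- P -> Q: already at 0 itself, 0 ||- P but 0 ||-/- Q.
0 lacks atom Q, so 0 ||-/- Q.
So the root 0 does not force the formula.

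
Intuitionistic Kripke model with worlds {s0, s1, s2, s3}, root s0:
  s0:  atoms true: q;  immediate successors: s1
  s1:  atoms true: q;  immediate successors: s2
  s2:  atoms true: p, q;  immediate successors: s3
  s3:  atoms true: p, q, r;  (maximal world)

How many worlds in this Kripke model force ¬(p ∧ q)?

s0: does not force it — s0 ⊮ ¬(p ∧ q) since s2 is accessible from s0 and s2 ⊩ p ∧ q.
s1: does not force it — s1 ⊮ ¬(p ∧ q) since s2 is accessible from s1 and s2 ⊩ p ∧ q.
s2: does not force it.
s3: does not force it.
Worlds forcing the formula: { }.

0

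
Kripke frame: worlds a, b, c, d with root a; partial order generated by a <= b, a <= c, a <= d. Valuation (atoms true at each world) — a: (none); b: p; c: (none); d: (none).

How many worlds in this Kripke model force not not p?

a: does not force it — a does not force not not p since c is accessible from a and c forces not p.
b: forces it.
c: does not force it — c does not force not not p since c is accessible from c and c forces not p.
d: does not force it — d does not force not not p since d is accessible from d and d forces not p.
Worlds forcing the formula: {b}.

1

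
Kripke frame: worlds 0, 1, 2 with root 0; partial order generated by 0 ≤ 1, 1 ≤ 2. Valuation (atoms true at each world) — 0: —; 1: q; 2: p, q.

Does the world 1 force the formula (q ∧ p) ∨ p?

No

1 ⊮ (q ∧ p) ∨ p: neither disjunct is forced at 1.
1 ⊮ q ∧ p since 1 fails p.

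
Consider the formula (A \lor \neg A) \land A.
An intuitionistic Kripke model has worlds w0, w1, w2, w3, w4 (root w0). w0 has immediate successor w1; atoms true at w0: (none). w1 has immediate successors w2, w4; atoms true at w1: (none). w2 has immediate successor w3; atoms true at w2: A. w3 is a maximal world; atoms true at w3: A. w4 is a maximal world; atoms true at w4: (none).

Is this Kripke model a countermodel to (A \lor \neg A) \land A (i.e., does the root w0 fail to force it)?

Yes

w0 \nVdash (A \lor \neg A) \land A since w0 fails A \lor \neg A.
So the root w0 does not force (A \lor \neg A) \land A; the model is a countermodel.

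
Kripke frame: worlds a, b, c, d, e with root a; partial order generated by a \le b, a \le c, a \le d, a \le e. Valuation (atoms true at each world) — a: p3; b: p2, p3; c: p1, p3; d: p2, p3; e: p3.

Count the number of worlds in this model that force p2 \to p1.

a: does not force it — a \nVdash p2 \to p1: at the accessible world b, b \Vdash p2 but b \nVdash p1.
b: does not force it.
c: forces it.
d: does not force it.
e: forces it.
Worlds forcing the formula: {c, e}.

2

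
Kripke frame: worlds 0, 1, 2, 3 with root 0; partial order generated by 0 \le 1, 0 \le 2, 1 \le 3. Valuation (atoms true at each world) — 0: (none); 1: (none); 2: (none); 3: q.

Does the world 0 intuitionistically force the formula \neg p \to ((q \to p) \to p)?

No

0 \nVdash \neg p \to ((q \to p) \to p): already at 0 itself, 0 \Vdash \neg p but 0 \nVdash (q \to p) \to p.
0 \nVdash (q \to p) \to p: at the accessible world 2, 2 \Vdash q \to p but 2 \nVdash p.
2 lacks atom p, so 2 \nVdash p.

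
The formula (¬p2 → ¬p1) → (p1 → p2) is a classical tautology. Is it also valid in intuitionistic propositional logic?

This is the converse of contraposition, which is not intuitionistically valid.
A Kripke countermodel: worlds w0, w1; order generated by w0 ≤ w1; atoms true at each world — w0:{p1}; w1:{p1,p2}.
w0 ⊮ (¬p2 → ¬p1) → (p1 → p2): already at w0 itself, w0 ⊩ ¬p2 → ¬p1 but w0 ⊮ p1 → p2.
w0 ⊮ p1 → p2: already at w0 itself, w0 ⊩ p1 but w0 ⊮ p2.
w0 lacks atom p2, so w0 ⊮ p2.
So the root w0 does not force the formula.

No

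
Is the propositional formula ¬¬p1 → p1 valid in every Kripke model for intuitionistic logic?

This is double-negation elimination, which is not intuitionistically valid.
A Kripke countermodel: worlds a, b; order generated by a ≤ b; atoms true at each world — a:{}; b:{p1}.
a ⊮ ¬¬p1 → p1: already at a itself, a ⊩ ¬¬p1 but a ⊮ p1.
a lacks atom p1, so a ⊮ p1.
So the root a does not force the formula.

No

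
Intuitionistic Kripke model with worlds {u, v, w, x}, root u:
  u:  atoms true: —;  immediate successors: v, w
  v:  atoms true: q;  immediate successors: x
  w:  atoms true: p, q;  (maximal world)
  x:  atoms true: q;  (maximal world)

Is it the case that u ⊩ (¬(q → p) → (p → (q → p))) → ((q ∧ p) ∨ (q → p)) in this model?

No

u ⊮ (¬(q → p) → (p → (q → p))) → ((q ∧ p) ∨ (q → p)): already at u itself, u ⊩ ¬(q → p) → (p → (q → p)) but u ⊮ (q ∧ p) ∨ (q → p).
u ⊮ (q ∧ p) ∨ (q → p): neither disjunct is forced at u.
u ⊮ q ∧ p since u fails q.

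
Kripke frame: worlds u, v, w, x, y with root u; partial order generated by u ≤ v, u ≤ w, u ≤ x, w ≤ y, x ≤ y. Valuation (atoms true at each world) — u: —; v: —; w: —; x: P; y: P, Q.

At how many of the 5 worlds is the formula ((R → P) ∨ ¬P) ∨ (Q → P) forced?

u: forces it.
v: forces it.
w: forces it.
x: forces it.
y: forces it.
Worlds forcing the formula: {u, v, w, x, y}.

5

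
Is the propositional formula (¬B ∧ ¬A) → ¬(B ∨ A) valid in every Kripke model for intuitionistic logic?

Yes

This is a constructively valid De Morgan direction (conjunction of negations to negated disjunction), which is intuitionistically derivable.
If both ¬B and ¬A hold at a world, no accessible world forces B or forces A, so none forces B ∨ A.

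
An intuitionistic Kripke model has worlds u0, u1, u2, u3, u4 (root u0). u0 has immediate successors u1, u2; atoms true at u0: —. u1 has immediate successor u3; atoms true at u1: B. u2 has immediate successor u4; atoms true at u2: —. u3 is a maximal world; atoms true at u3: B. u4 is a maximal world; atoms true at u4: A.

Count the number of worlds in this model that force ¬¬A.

2

u0: does not force it — u0 ⊮ ¬¬A since u1 is accessible from u0 and u1 ⊩ ¬A.
u1: does not force it.
u2: forces it.
u3: does not force it.
u4: forces it.
Worlds forcing the formula: {u2, u4}.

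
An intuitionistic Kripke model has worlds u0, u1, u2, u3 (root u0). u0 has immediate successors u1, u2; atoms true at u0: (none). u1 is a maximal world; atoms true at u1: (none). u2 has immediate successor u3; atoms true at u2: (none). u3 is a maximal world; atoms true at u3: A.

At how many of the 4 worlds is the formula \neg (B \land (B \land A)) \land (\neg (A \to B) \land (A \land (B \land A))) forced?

u0: does not force it — u0 \nVdash \neg (B \land (B \land A)) \land (\neg (A \to B) \land (A \land (B \land A))) since u0 fails \neg (A \to B) \land (A \land (B \land A)).
u1: does not force it — u1 \nVdash \neg (B \land (B \land A)) \land (\neg (A \to B) \land (A \land (B \land A))) since u1 fails \neg (A \to B) \land (A \land (B \land A)).
u2: does not force it.
u3: does not force it.
Worlds forcing the formula: { }.

0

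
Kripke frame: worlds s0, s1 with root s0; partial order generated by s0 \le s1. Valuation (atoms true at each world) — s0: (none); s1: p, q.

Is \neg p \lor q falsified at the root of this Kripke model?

Yes

s0 \nVdash \neg p \lor q: neither disjunct is forced at s0.
s0 \nVdash \neg p since s1 is accessible from s0 and s1 \Vdash p.
So the root s0 does not force \neg p \lor q; the model is a countermodel.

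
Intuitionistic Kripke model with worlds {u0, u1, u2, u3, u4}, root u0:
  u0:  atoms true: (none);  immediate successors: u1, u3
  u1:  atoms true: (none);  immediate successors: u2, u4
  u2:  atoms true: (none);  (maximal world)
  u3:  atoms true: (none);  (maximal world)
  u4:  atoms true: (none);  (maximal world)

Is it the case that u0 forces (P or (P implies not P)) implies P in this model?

u0 does not force (P or (P implies not P)) implies P: already at u0 itself, u0 forces P or (P implies not P) but u0 does not force P.
u0 lacks atom P, so u0 does not force P.

No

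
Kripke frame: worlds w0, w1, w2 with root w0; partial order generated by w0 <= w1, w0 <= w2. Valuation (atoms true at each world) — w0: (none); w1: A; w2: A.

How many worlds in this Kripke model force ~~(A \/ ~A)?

w0: forces it.
w1: forces it.
w2: forces it.
Worlds forcing the formula: {w0, w1, w2}.

3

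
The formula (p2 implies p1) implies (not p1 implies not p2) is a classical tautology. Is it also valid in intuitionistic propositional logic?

Yes

This is the forward direction of contraposition, which is intuitionistically derivable.
Assume p2 implies p1 and not p1. If p2 held then p1 would follow, contradicting not p1; so not p2.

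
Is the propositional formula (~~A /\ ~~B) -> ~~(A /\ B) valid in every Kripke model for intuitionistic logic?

This is the distribution of double negation over conjunction, which is intuitionistically derivable.
Assume ~~A, ~~B, and ~(A /\ B). From A we'd get ~B (since A /\ B is refuted), contradicting ~~B; so ~A, contradicting ~~A.

Yes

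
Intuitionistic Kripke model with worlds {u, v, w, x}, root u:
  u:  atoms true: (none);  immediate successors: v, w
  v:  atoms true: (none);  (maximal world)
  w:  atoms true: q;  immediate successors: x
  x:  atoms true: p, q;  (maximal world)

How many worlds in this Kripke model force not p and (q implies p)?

1

u: does not force it — u does not force not p and (q implies p) since u fails not p.
v: forces it.
w: does not force it.
x: does not force it.
Worlds forcing the formula: {v}.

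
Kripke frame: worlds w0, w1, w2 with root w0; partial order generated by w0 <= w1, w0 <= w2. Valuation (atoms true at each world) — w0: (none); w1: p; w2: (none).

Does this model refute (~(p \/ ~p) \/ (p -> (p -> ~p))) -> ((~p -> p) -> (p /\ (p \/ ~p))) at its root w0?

No

w0 ||- (~(p \/ ~p) \/ (p -> (p -> ~p))) -> ((~p -> p) -> (p /\ (p \/ ~p))): every world accessible from w0 that forces ~(p \/ ~p) \/ (p -> (p -> ~p)) (namely w2) also forces (~p -> p) -> (p /\ (p \/ ~p)).
So the root w0 forces (~(p \/ ~p) \/ (p -> (p -> ~p))) -> ((~p -> p) -> (p /\ (p \/ ~p))); the model is not a countermodel.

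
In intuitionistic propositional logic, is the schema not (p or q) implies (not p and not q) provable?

Yes

This is a constructively valid De Morgan direction (negated disjunction to conjunction of negations), which is intuitionistically derivable.
From not (p or q): if p held then p or q would, contradiction — so not p; similarly not q.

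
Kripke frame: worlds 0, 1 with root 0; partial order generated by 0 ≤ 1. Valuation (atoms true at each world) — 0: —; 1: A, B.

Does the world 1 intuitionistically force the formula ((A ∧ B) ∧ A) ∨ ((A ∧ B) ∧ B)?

Yes

1 ⊩ ((A ∧ B) ∧ A) ∨ ((A ∧ B) ∧ B) via the disjunct (A ∧ B) ∧ A.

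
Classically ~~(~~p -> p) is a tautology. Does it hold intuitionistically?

Yes

This is the double negation of double-negation elimination, which is intuitionistically derivable.
By Glivenko's theorem the double negation of any classical propositional tautology is intuitionistically provable; ~~p -> p is classically a tautology.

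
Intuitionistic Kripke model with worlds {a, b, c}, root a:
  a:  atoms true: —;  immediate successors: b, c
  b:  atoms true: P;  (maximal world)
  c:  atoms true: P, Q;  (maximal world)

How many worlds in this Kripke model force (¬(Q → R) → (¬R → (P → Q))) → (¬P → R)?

a: forces it.
b: forces it.
c: forces it.
Worlds forcing the formula: {a, b, c}.

3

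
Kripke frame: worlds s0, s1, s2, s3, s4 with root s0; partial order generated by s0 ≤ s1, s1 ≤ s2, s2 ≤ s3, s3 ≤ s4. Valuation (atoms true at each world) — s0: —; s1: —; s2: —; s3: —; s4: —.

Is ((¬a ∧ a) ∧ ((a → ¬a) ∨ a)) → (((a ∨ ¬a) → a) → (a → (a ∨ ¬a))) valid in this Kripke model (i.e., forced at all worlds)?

Yes

s0 ⊩ ((¬a ∧ a) ∧ ((a → ¬a) ∨ a)) → (((a ∨ ¬a) → a) → (a → (a ∨ ¬a))) vacuously: no world accessible from s0 forces the antecedent (¬a ∧ a) ∧ ((a → ¬a) ∨ a).
Since the root s0 forces ((¬a ∧ a) ∧ ((a → ¬a) ∨ a)) → (((a ∨ ¬a) → a) → (a → (a ∨ ¬a))) and forcing is persistent (monotone upward), every world forces it.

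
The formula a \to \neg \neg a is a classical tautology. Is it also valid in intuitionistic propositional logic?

Yes

This is double-negation introduction, which is intuitionistically derivable.
If a world forces a then every accessible world forces a (persistence), so none forces \neg a; hence \neg \neg a.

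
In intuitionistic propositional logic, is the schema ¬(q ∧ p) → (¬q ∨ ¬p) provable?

This is the constructively invalid direction of De Morgan's law for conjunction, which is not intuitionistically valid.
A Kripke countermodel: worlds 0, 1, 2; order generated by 0 ≤ 1, 0 ≤ 2; atoms true at each world — 0:{}; 1:{q}; 2:{p}.
0 ⊮ ¬(q ∧ p) → (¬q ∨ ¬p): already at 0 itself, 0 ⊩ ¬(q ∧ p) but 0 ⊮ ¬q ∨ ¬p.
0 ⊮ ¬q ∨ ¬p: neither disjunct is forced at 0.
0 ⊮ ¬q since 1 is accessible from 0 and 1 ⊩ q.
So the root 0 does not force the formula.

No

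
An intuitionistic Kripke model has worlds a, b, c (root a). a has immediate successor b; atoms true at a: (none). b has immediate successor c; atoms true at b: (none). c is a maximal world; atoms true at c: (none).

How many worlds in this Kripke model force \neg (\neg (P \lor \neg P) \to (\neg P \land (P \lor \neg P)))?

a: does not force it — a \nVdash \neg (\neg (P \lor \neg P) \to (\neg P \land (P \lor \neg P))) since a is accessible from a and a \Vdash \neg (P \lor \neg P) \to (\neg P \land (P \lor \neg P)).
b: does not force it.
c: does not force it.
Worlds forcing the formula: { }.

0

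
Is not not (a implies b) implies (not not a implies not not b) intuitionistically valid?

This is the distribution of double negation over implication, which is intuitionistically derivable.
Assume not not (a implies b) and not not a; suppose not b. Then a implies b would give not a (by contraposition), contradicting not not a; so not (a implies b), contradicting not not (a implies b). Hence not not b.

Yes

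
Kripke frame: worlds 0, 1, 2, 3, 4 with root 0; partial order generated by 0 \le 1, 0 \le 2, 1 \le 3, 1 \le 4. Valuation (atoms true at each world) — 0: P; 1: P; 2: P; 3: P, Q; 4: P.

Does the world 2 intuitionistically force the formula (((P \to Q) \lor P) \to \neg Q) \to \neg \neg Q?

No

2 \nVdash (((P \to Q) \lor P) \to \neg Q) \to \neg \neg Q: already at 2 itself, 2 \Vdash ((P \to Q) \lor P) \to \neg Q but 2 \nVdash \neg \neg Q.
2 \nVdash \neg \neg Q since 2 is accessible from 2 and 2 \Vdash \neg Q.
2 \Vdash \neg Q: no world accessible from 2 forces Q.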